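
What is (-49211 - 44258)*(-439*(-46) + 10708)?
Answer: -2888379038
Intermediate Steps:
(-49211 - 44258)*(-439*(-46) + 10708) = -93469*(20194 + 10708) = -93469*30902 = -2888379038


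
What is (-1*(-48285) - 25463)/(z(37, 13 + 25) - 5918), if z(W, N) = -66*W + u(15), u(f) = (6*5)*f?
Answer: -11411/3955 ≈ -2.8852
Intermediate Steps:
u(f) = 30*f
z(W, N) = 450 - 66*W (z(W, N) = -66*W + 30*15 = -66*W + 450 = 450 - 66*W)
(-1*(-48285) - 25463)/(z(37, 13 + 25) - 5918) = (-1*(-48285) - 25463)/((450 - 66*37) - 5918) = (48285 - 25463)/((450 - 2442) - 5918) = 22822/(-1992 - 5918) = 22822/(-7910) = 22822*(-1/7910) = -11411/3955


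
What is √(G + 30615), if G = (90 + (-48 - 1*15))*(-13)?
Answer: 2*√7566 ≈ 173.97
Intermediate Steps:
G = -351 (G = (90 + (-48 - 15))*(-13) = (90 - 63)*(-13) = 27*(-13) = -351)
√(G + 30615) = √(-351 + 30615) = √30264 = 2*√7566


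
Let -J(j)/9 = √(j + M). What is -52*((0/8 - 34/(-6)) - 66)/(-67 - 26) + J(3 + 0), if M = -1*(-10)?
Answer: -9412/279 - 9*√13 ≈ -66.185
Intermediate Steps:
M = 10
J(j) = -9*√(10 + j) (J(j) = -9*√(j + 10) = -9*√(10 + j))
-52*((0/8 - 34/(-6)) - 66)/(-67 - 26) + J(3 + 0) = -52*((0/8 - 34/(-6)) - 66)/(-67 - 26) - 9*√(10 + (3 + 0)) = -52*((0*(⅛) - 34*(-⅙)) - 66)/(-93) - 9*√(10 + 3) = -52*((0 + 17/3) - 66)*(-1)/93 - 9*√13 = -52*(17/3 - 66)*(-1)/93 - 9*√13 = -(-9412)*(-1)/(3*93) - 9*√13 = -52*181/279 - 9*√13 = -9412/279 - 9*√13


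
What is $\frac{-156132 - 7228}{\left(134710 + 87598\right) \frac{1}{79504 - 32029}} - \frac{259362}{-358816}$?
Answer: $- \frac{347843196351063}{9970958416} \approx -34886.0$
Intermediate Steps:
$\frac{-156132 - 7228}{\left(134710 + 87598\right) \frac{1}{79504 - 32029}} - \frac{259362}{-358816} = \frac{-156132 - 7228}{222308 \cdot \frac{1}{47475}} - - \frac{129681}{179408} = - \frac{163360}{222308 \cdot \frac{1}{47475}} + \frac{129681}{179408} = - \frac{163360}{\frac{222308}{47475}} + \frac{129681}{179408} = \left(-163360\right) \frac{47475}{222308} + \frac{129681}{179408} = - \frac{1938879000}{55577} + \frac{129681}{179408} = - \frac{347843196351063}{9970958416}$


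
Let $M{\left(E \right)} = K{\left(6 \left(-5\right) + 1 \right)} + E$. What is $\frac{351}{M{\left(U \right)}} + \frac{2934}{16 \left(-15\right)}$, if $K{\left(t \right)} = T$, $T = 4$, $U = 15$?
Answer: $\frac{4749}{760} \approx 6.2487$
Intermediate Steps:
$K{\left(t \right)} = 4$
$M{\left(E \right)} = 4 + E$
$\frac{351}{M{\left(U \right)}} + \frac{2934}{16 \left(-15\right)} = \frac{351}{4 + 15} + \frac{2934}{16 \left(-15\right)} = \frac{351}{19} + \frac{2934}{-240} = 351 \cdot \frac{1}{19} + 2934 \left(- \frac{1}{240}\right) = \frac{351}{19} - \frac{489}{40} = \frac{4749}{760}$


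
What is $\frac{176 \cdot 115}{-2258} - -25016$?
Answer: $\frac{28232944}{1129} \approx 25007.0$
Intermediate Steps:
$\frac{176 \cdot 115}{-2258} - -25016 = 20240 \left(- \frac{1}{2258}\right) + 25016 = - \frac{10120}{1129} + 25016 = \frac{28232944}{1129}$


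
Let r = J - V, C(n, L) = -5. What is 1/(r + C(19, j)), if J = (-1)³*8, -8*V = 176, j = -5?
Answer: ⅑ ≈ 0.11111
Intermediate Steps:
V = -22 (V = -⅛*176 = -22)
J = -8 (J = -1*8 = -8)
r = 14 (r = -8 - 1*(-22) = -8 + 22 = 14)
1/(r + C(19, j)) = 1/(14 - 5) = 1/9 = ⅑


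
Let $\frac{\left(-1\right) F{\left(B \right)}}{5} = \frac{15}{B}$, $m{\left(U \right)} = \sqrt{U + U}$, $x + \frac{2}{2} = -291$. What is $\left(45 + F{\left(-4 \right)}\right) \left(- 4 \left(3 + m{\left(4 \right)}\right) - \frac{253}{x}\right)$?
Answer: $- \frac{829005}{1168} - 510 \sqrt{2} \approx -1431.0$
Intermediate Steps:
$x = -292$ ($x = -1 - 291 = -292$)
$m{\left(U \right)} = \sqrt{2} \sqrt{U}$ ($m{\left(U \right)} = \sqrt{2 U} = \sqrt{2} \sqrt{U}$)
$F{\left(B \right)} = - \frac{75}{B}$ ($F{\left(B \right)} = - 5 \frac{15}{B} = - \frac{75}{B}$)
$\left(45 + F{\left(-4 \right)}\right) \left(- 4 \left(3 + m{\left(4 \right)}\right) - \frac{253}{x}\right) = \left(45 - \frac{75}{-4}\right) \left(- 4 \left(3 + \sqrt{2} \sqrt{4}\right) - \frac{253}{-292}\right) = \left(45 - - \frac{75}{4}\right) \left(- 4 \left(3 + \sqrt{2} \cdot 2\right) - - \frac{253}{292}\right) = \left(45 + \frac{75}{4}\right) \left(- 4 \left(3 + 2 \sqrt{2}\right) + \frac{253}{292}\right) = \frac{255 \left(\left(-12 - 8 \sqrt{2}\right) + \frac{253}{292}\right)}{4} = \frac{255 \left(- \frac{3251}{292} - 8 \sqrt{2}\right)}{4} = - \frac{829005}{1168} - 510 \sqrt{2}$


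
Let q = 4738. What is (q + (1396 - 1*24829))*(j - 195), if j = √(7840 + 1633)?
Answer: 3645525 - 18695*√9473 ≈ 1.8260e+6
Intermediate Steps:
j = √9473 ≈ 97.329
(q + (1396 - 1*24829))*(j - 195) = (4738 + (1396 - 1*24829))*(√9473 - 195) = (4738 + (1396 - 24829))*(-195 + √9473) = (4738 - 23433)*(-195 + √9473) = -18695*(-195 + √9473) = 3645525 - 18695*√9473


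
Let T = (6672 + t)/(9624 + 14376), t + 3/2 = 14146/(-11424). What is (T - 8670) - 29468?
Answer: -5228224049177/137088000 ≈ -38138.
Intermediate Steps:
t = -15641/5712 (t = -3/2 + 14146/(-11424) = -3/2 + 14146*(-1/11424) = -3/2 - 7073/5712 = -15641/5712 ≈ -2.7383)
T = 38094823/137088000 (T = (6672 - 15641/5712)/(9624 + 14376) = (38094823/5712)/24000 = (38094823/5712)*(1/24000) = 38094823/137088000 ≈ 0.27789)
(T - 8670) - 29468 = (38094823/137088000 - 8670) - 29468 = -1188514865177/137088000 - 29468 = -5228224049177/137088000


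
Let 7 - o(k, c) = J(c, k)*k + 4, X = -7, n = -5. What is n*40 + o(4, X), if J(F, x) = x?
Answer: -213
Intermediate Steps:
o(k, c) = 3 - k**2 (o(k, c) = 7 - (k*k + 4) = 7 - (k**2 + 4) = 7 - (4 + k**2) = 7 + (-4 - k**2) = 3 - k**2)
n*40 + o(4, X) = -5*40 + (3 - 1*4**2) = -200 + (3 - 1*16) = -200 + (3 - 16) = -200 - 13 = -213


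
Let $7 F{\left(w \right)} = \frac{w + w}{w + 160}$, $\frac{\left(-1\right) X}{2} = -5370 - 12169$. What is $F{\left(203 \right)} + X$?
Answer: $\frac{12733372}{363} \approx 35078.0$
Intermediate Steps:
$X = 35078$ ($X = - 2 \left(-5370 - 12169\right) = \left(-2\right) \left(-17539\right) = 35078$)
$F{\left(w \right)} = \frac{2 w}{7 \left(160 + w\right)}$ ($F{\left(w \right)} = \frac{\left(w + w\right) \frac{1}{w + 160}}{7} = \frac{2 w \frac{1}{160 + w}}{7} = \frac{2 w}{7 \left(160 + w\right)}$)
$F{\left(203 \right)} + X = \frac{2}{7} \cdot 203 \frac{1}{160 + 203} + 35078 = \frac{2}{7} \cdot 203 \cdot \frac{1}{363} + 35078 = \frac{58}{363} + 35078 = \frac{12733372}{363}$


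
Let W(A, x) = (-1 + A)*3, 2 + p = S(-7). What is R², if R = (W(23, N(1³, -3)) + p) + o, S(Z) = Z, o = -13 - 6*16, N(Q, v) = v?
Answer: 2704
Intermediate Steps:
o = -109 (o = -13 - 96 = -109)
p = -9 (p = -2 - 7 = -9)
W(A, x) = -3 + 3*A
R = -52 (R = ((-3 + 3*23) - 9) - 109 = ((-3 + 69) - 9) - 109 = (66 - 9) - 109 = 57 - 109 = -52)
R² = (-52)² = 2704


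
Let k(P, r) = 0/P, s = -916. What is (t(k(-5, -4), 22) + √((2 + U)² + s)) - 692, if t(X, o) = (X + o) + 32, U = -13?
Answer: -638 + I*√795 ≈ -638.0 + 28.196*I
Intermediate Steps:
k(P, r) = 0
t(X, o) = 32 + X + o
(t(k(-5, -4), 22) + √((2 + U)² + s)) - 692 = ((32 + 0 + 22) + √((2 - 13)² - 916)) - 692 = (54 + √((-11)² - 916)) - 692 = (54 + √(121 - 916)) - 692 = (54 + √(-795)) - 692 = (54 + I*√795) - 692 = -638 + I*√795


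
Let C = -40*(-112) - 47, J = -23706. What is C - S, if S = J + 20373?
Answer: 7766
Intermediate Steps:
S = -3333 (S = -23706 + 20373 = -3333)
C = 4433 (C = 4480 - 47 = 4433)
C - S = 4433 - 1*(-3333) = 4433 + 3333 = 7766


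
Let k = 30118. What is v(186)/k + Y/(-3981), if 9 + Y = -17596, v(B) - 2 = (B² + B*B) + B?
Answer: 403214585/59949879 ≈ 6.7259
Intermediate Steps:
v(B) = 2 + B + 2*B² (v(B) = 2 + ((B² + B*B) + B) = 2 + ((B² + B²) + B) = 2 + (2*B² + B) = 2 + (B + 2*B²) = 2 + B + 2*B²)
Y = -17605 (Y = -9 - 17596 = -17605)
v(186)/k + Y/(-3981) = (2 + 186 + 2*186²)/30118 - 17605/(-3981) = (2 + 186 + 2*34596)*(1/30118) - 17605*(-1/3981) = (2 + 186 + 69192)*(1/30118) + 17605/3981 = 69380*(1/30118) + 17605/3981 = 34690/15059 + 17605/3981 = 403214585/59949879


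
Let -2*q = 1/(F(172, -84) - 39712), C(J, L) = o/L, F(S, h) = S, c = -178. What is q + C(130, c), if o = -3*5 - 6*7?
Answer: 2253869/7038120 ≈ 0.32024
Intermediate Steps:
o = -57 (o = -15 - 42 = -57)
C(J, L) = -57/L
q = 1/79080 (q = -1/(2*(172 - 39712)) = -1/2/(-39540) = -1/2*(-1/39540) = 1/79080 ≈ 1.2645e-5)
q + C(130, c) = 1/79080 - 57/(-178) = 1/79080 - 57*(-1/178) = 1/79080 + 57/178 = 2253869/7038120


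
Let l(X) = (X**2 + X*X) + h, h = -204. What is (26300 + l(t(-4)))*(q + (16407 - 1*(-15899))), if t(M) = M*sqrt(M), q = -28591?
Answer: 96471120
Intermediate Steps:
t(M) = M**(3/2)
l(X) = -204 + 2*X**2 (l(X) = (X**2 + X*X) - 204 = (X**2 + X**2) - 204 = 2*X**2 - 204 = -204 + 2*X**2)
(26300 + l(t(-4)))*(q + (16407 - 1*(-15899))) = (26300 + (-204 + 2*((-4)**(3/2))**2))*(-28591 + (16407 - 1*(-15899))) = (26300 + (-204 + 2*(-8*I)**2))*(-28591 + (16407 + 15899)) = (26300 + (-204 + 2*(-64)))*(-28591 + 32306) = (26300 + (-204 - 128))*3715 = (26300 - 332)*3715 = 25968*3715 = 96471120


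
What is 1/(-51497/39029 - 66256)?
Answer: -39029/2585956921 ≈ -1.5093e-5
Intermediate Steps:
1/(-51497/39029 - 66256) = 1/(-2585956921/39029) = -39029/2585956921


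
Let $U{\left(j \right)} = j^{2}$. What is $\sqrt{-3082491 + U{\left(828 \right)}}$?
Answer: $3 i \sqrt{266323} \approx 1548.2 i$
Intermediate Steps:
$\sqrt{-3082491 + U{\left(828 \right)}} = \sqrt{-3082491 + 828^{2}} = \sqrt{-3082491 + 685584} = \sqrt{-2396907} = 3 i \sqrt{266323}$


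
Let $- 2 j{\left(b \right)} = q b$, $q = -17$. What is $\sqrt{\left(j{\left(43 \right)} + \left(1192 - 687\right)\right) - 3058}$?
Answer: $\frac{25 i \sqrt{14}}{2} \approx 46.771 i$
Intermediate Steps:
$j{\left(b \right)} = \frac{17 b}{2}$ ($j{\left(b \right)} = - \frac{\left(-17\right) b}{2} = \frac{17 b}{2}$)
$\sqrt{\left(j{\left(43 \right)} + \left(1192 - 687\right)\right) - 3058} = \sqrt{\left(\frac{17}{2} \cdot 43 + \left(1192 - 687\right)\right) - 3058} = \sqrt{\left(\frac{731}{2} + \left(1192 - 687\right)\right) - 3058} = \sqrt{\left(\frac{731}{2} + 505\right) - 3058} = \sqrt{\frac{1741}{2} - 3058} = \sqrt{- \frac{4375}{2}} = \frac{25 i \sqrt{14}}{2}$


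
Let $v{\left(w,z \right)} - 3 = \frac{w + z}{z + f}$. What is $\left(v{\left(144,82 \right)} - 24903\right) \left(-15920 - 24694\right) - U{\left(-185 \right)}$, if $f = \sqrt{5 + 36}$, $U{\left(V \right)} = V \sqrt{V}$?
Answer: $\frac{164821684272}{163} + \frac{9178764 \sqrt{41}}{6683} + 185 i \sqrt{185} \approx 1.0112 \cdot 10^{9} + 2516.3 i$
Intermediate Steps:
$U{\left(V \right)} = V^{\frac{3}{2}}$
$f = \sqrt{41} \approx 6.4031$
$v{\left(w,z \right)} = 3 + \frac{w + z}{z + \sqrt{41}}$
$\left(v{\left(144,82 \right)} - 24903\right) \left(-15920 - 24694\right) - U{\left(-185 \right)} = \left(\frac{144 + 3 \sqrt{41} + 4 \cdot 82}{82 + \sqrt{41}} - 24903\right) \left(-15920 - 24694\right) - \left(-185\right)^{\frac{3}{2}} = \left(\frac{144 + 3 \sqrt{41} + 328}{82 + \sqrt{41}} - 24903\right) \left(-40614\right) - - 185 i \sqrt{185} = \left(\frac{472 + 3 \sqrt{41}}{82 + \sqrt{41}} - 24903\right) \left(-40614\right) + 185 i \sqrt{185} = \left(-24903 + \frac{472 + 3 \sqrt{41}}{82 + \sqrt{41}}\right) \left(-40614\right) + 185 i \sqrt{185} = \left(1011410442 - \frac{40614 \left(472 + 3 \sqrt{41}\right)}{82 + \sqrt{41}}\right) + 185 i \sqrt{185} = 1011410442 - \frac{40614 \left(472 + 3 \sqrt{41}\right)}{82 + \sqrt{41}} + 185 i \sqrt{185}$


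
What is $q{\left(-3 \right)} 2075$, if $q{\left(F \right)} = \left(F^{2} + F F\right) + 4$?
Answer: $45650$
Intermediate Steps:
$q{\left(F \right)} = 4 + 2 F^{2}$ ($q{\left(F \right)} = \left(F^{2} + F^{2}\right) + 4 = 2 F^{2} + 4 = 4 + 2 F^{2}$)
$q{\left(-3 \right)} 2075 = \left(4 + 2 \left(-3\right)^{2}\right) 2075 = \left(4 + 2 \cdot 9\right) 2075 = \left(4 + 18\right) 2075 = 22 \cdot 2075 = 45650$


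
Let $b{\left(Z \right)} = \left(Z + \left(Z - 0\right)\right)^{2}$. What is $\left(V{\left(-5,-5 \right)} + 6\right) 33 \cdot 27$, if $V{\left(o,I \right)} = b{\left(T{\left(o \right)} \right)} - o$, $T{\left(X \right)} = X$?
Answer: $98901$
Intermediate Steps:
$b{\left(Z \right)} = 4 Z^{2}$ ($b{\left(Z \right)} = \left(Z + \left(Z + 0\right)\right)^{2} = \left(Z + Z\right)^{2} = \left(2 Z\right)^{2} = 4 Z^{2}$)
$V{\left(o,I \right)} = - o + 4 o^{2}$ ($V{\left(o,I \right)} = 4 o^{2} - o = - o + 4 o^{2}$)
$\left(V{\left(-5,-5 \right)} + 6\right) 33 \cdot 27 = \left(- 5 \left(-1 + 4 \left(-5\right)\right) + 6\right) 33 \cdot 27 = \left(- 5 \left(-1 - 20\right) + 6\right) 33 \cdot 27 = \left(\left(-5\right) \left(-21\right) + 6\right) 33 \cdot 27 = \left(105 + 6\right) 33 \cdot 27 = 111 \cdot 33 \cdot 27 = 3663 \cdot 27 = 98901$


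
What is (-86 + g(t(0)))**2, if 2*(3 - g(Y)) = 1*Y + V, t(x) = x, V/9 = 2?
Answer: 8464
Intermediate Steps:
V = 18 (V = 9*2 = 18)
g(Y) = -6 - Y/2 (g(Y) = 3 - (1*Y + 18)/2 = 3 - (Y + 18)/2 = 3 - (18 + Y)/2 = 3 + (-9 - Y/2) = -6 - Y/2)
(-86 + g(t(0)))**2 = (-86 + (-6 - 1/2*0))**2 = (-86 + (-6 + 0))**2 = (-86 - 6)**2 = (-92)**2 = 8464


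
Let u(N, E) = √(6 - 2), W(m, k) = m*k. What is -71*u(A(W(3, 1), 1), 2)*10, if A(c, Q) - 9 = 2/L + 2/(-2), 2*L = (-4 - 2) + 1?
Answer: -1420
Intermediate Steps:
L = -5/2 (L = ((-4 - 2) + 1)/2 = (-6 + 1)/2 = (½)*(-5) = -5/2 ≈ -2.5000)
W(m, k) = k*m
A(c, Q) = 36/5 (A(c, Q) = 9 + (2/(-5/2) + 2/(-2)) = 9 + (2*(-⅖) + 2*(-½)) = 9 + (-⅘ - 1) = 9 - 9/5 = 36/5)
u(N, E) = 2 (u(N, E) = √4 = 2)
-71*u(A(W(3, 1), 1), 2)*10 = -71*2*10 = -142*10 = -1420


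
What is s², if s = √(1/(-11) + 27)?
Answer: 296/11 ≈ 26.909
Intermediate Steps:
s = 2*√814/11 (s = √(-1/11 + 27) = √(296/11) = 2*√814/11 ≈ 5.1874)
s² = (2*√814/11)² = 296/11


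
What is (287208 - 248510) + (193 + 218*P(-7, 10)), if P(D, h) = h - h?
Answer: 38891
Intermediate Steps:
P(D, h) = 0
(287208 - 248510) + (193 + 218*P(-7, 10)) = (287208 - 248510) + (193 + 218*0) = 38698 + (193 + 0) = 38698 + 193 = 38891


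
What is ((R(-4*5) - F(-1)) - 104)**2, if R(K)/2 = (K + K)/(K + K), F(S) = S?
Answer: 10201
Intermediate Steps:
R(K) = 2 (R(K) = 2*((K + K)/(K + K)) = 2*((2*K)/((2*K))) = 2*((2*K)*(1/(2*K))) = 2*1 = 2)
((R(-4*5) - F(-1)) - 104)**2 = ((2 - 1*(-1)) - 104)**2 = ((2 + 1) - 104)**2 = (3 - 104)**2 = (-101)**2 = 10201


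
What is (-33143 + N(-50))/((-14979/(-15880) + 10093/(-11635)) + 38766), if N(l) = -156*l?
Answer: -187298759336/286502698985 ≈ -0.65374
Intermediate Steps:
(-33143 + N(-50))/((-14979/(-15880) + 10093/(-11635)) + 38766) = (-33143 - 156*(-50))/((-14979/(-15880) + 10093/(-11635)) + 38766) = (-33143 + 7800)/((-14979*(-1/15880) + 10093*(-1/11635)) + 38766) = -25343/((14979/15880 - 10093/11635) + 38766) = -25343/(560153/7390552 + 38766) = -25343/286502698985/7390552 = -25343*7390552/286502698985 = -187298759336/286502698985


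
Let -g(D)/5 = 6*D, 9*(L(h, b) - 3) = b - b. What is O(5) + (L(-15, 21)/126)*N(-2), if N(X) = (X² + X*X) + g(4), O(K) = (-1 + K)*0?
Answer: -8/3 ≈ -2.6667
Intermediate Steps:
O(K) = 0
L(h, b) = 3 (L(h, b) = 3 + (b - b)/9 = 3 + (⅑)*0 = 3 + 0 = 3)
g(D) = -30*D
N(X) = -120 + 2*X² (N(X) = (X² + X*X) - 30*4 = (X² + X²) - 120 = 2*X² - 120 = -120 + 2*X²)
O(5) + (L(-15, 21)/126)*N(-2) = 0 + (3/126)*(-120 + 2*(-2)²) = 0 + (3*(1/126))*(-120 + 2*4) = 0 + (-120 + 8)/42 = 0 + (1/42)*(-112) = 0 - 8/3 = -8/3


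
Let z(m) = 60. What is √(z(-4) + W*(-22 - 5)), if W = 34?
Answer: I*√858 ≈ 29.292*I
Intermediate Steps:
√(z(-4) + W*(-22 - 5)) = √(60 + 34*(-22 - 5)) = √(60 + 34*(-27)) = √(60 - 918) = √(-858) = I*√858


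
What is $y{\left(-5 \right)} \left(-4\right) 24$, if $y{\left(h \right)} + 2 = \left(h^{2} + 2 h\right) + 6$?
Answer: $-1824$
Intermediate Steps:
$y{\left(h \right)} = 4 + h^{2} + 2 h$ ($y{\left(h \right)} = -2 + \left(\left(h^{2} + 2 h\right) + 6\right) = -2 + \left(6 + h^{2} + 2 h\right) = 4 + h^{2} + 2 h$)
$y{\left(-5 \right)} \left(-4\right) 24 = \left(4 + \left(-5\right)^{2} + 2 \left(-5\right)\right) \left(-4\right) 24 = \left(4 + 25 - 10\right) \left(-4\right) 24 = 19 \left(-4\right) 24 = \left(-76\right) 24 = -1824$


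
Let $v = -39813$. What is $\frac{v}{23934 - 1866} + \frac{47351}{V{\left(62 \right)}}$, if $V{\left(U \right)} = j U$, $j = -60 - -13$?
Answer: $- \frac{193492825}{10717692} \approx -18.054$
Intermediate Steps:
$j = -47$ ($j = -60 + 13 = -47$)
$V{\left(U \right)} = - 47 U$
$\frac{v}{23934 - 1866} + \frac{47351}{V{\left(62 \right)}} = - \frac{39813}{23934 - 1866} + \frac{47351}{\left(-47\right) 62} = - \frac{39813}{22068} + \frac{47351}{-2914} = \left(-39813\right) \frac{1}{22068} + 47351 \left(- \frac{1}{2914}\right) = - \frac{13271}{7356} - \frac{47351}{2914} = - \frac{193492825}{10717692}$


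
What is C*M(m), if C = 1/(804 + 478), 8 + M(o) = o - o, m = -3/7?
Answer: -4/641 ≈ -0.0062402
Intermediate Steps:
m = -3/7 (m = -3*⅐ = -3/7 ≈ -0.42857)
M(o) = -8 (M(o) = -8 + (o - o) = -8 + 0 = -8)
C = 1/1282 ≈ 0.00078003
C*M(m) = (1/1282)*(-8) = -4/641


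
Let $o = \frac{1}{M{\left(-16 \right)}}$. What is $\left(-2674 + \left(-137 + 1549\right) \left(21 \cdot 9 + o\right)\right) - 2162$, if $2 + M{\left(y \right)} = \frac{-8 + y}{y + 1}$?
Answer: $258502$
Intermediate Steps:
$M{\left(y \right)} = -2 + \frac{-8 + y}{1 + y}$ ($M{\left(y \right)} = -2 + \frac{-8 + y}{y + 1} = -2 + \frac{-8 + y}{1 + y}$)
$o = - \frac{5}{2}$ ($o = \frac{1}{\frac{1}{1 - 16} \left(-10 - -16\right)} = \frac{1}{\frac{1}{-15} \left(-10 + 16\right)} = \frac{1}{\left(- \frac{1}{15}\right) 6} = \frac{1}{- \frac{2}{5}} = - \frac{5}{2} \approx -2.5$)
$\left(-2674 + \left(-137 + 1549\right) \left(21 \cdot 9 + o\right)\right) - 2162 = \left(-2674 + \left(-137 + 1549\right) \left(21 \cdot 9 - \frac{5}{2}\right)\right) - 2162 = \left(-2674 + 1412 \left(189 - \frac{5}{2}\right)\right) - 2162 = \left(-2674 + 1412 \cdot \frac{373}{2}\right) - 2162 = \left(-2674 + 263338\right) - 2162 = 260664 - 2162 = 258502$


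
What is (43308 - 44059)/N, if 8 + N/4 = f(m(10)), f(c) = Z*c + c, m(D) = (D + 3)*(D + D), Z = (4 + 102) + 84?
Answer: -751/198608 ≈ -0.0037813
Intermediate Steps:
Z = 190 (Z = 106 + 84 = 190)
m(D) = 2*D*(3 + D) (m(D) = (3 + D)*(2*D) = 2*D*(3 + D))
f(c) = 191*c (f(c) = 190*c + c = 191*c)
N = 198608 (N = -32 + 4*(191*(2*10*(3 + 10))) = -32 + 4*(191*(2*10*13)) = -32 + 4*(191*260) = -32 + 4*49660 = -32 + 198640 = 198608)
(43308 - 44059)/N = (43308 - 44059)/198608 = -751*1/198608 = -751/198608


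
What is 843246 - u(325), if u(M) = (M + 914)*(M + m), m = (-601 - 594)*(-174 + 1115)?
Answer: 1393689876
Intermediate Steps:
m = -1124495 (m = -1195*941 = -1124495)
u(M) = (-1124495 + M)*(914 + M) (u(M) = (M + 914)*(M - 1124495) = (914 + M)*(-1124495 + M) = (-1124495 + M)*(914 + M))
843246 - u(325) = 843246 - (-1027788430 + 325² - 1123581*325) = 843246 - (-1027788430 + 105625 - 365163825) = 843246 - 1*(-1392846630) = 843246 + 1392846630 = 1393689876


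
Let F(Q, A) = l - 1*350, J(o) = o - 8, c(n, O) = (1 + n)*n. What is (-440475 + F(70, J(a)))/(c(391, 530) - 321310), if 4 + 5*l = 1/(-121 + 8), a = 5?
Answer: 124533289/47470735 ≈ 2.6234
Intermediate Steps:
c(n, O) = n*(1 + n)
l = -453/565 (l = -⅘ + 1/(5*(-121 + 8)) = -⅘ + (⅕)/(-113) = -⅘ + (⅕)*(-1/113) = -⅘ - 1/565 = -453/565 ≈ -0.80177)
J(o) = -8 + o
F(Q, A) = -198203/565 (F(Q, A) = -453/565 - 1*350 = -453/565 - 350 = -198203/565)
(-440475 + F(70, J(a)))/(c(391, 530) - 321310) = (-440475 - 198203/565)/(391*(1 + 391) - 321310) = -249066578/(565*(391*392 - 321310)) = -249066578/(565*(153272 - 321310)) = -249066578/565/(-168038) = -249066578/565*(-1/168038) = 124533289/47470735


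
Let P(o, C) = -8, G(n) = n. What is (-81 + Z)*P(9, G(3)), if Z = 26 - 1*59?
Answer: 912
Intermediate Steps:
Z = -33 (Z = 26 - 59 = -33)
(-81 + Z)*P(9, G(3)) = (-81 - 33)*(-8) = -114*(-8) = 912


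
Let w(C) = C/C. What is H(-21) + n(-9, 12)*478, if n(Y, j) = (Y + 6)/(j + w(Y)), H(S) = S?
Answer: -1707/13 ≈ -131.31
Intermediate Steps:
w(C) = 1
n(Y, j) = (6 + Y)/(1 + j) (n(Y, j) = (Y + 6)/(j + 1) = (6 + Y)/(1 + j))
H(-21) + n(-9, 12)*478 = -21 + ((6 - 9)/(1 + 12))*478 = -21 + (-3/13)*478 = -21 + ((1/13)*(-3))*478 = -21 - 3/13*478 = -21 - 1434/13 = -1707/13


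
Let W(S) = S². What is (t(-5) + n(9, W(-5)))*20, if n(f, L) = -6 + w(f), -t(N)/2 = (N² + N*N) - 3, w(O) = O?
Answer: -1820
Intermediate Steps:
t(N) = 6 - 4*N² (t(N) = -2*((N² + N*N) - 3) = -2*((N² + N²) - 3) = -2*(2*N² - 3) = -2*(-3 + 2*N²) = 6 - 4*N²)
n(f, L) = -6 + f
(t(-5) + n(9, W(-5)))*20 = ((6 - 4*(-5)²) + (-6 + 9))*20 = ((6 - 4*25) + 3)*20 = ((6 - 100) + 3)*20 = (-94 + 3)*20 = -91*20 = -1820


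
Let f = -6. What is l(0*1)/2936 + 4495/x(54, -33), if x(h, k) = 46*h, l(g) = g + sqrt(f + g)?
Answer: 4495/2484 + I*sqrt(6)/2936 ≈ 1.8096 + 0.00083429*I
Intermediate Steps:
l(g) = g + sqrt(-6 + g)
l(0*1)/2936 + 4495/x(54, -33) = (0*1 + sqrt(-6 + 0*1))/2936 + 4495/((46*54)) = (0 + sqrt(-6 + 0))*(1/2936) + 4495/2484 = (0 + sqrt(-6))*(1/2936) + 4495*(1/2484) = (0 + I*sqrt(6))*(1/2936) + 4495/2484 = (I*sqrt(6))*(1/2936) + 4495/2484 = I*sqrt(6)/2936 + 4495/2484 = 4495/2484 + I*sqrt(6)/2936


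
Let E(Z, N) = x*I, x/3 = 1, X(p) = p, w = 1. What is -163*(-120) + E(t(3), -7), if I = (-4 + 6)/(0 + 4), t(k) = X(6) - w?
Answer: 39123/2 ≈ 19562.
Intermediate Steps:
x = 3 (x = 3*1 = 3)
t(k) = 5 (t(k) = 6 - 1*1 = 6 - 1 = 5)
I = ½ (I = 2/4 = 2*(¼) = ½ ≈ 0.50000)
E(Z, N) = 3/2 (E(Z, N) = 3*(½) = 3/2)
-163*(-120) + E(t(3), -7) = -163*(-120) + 3/2 = 19560 + 3/2 = 39123/2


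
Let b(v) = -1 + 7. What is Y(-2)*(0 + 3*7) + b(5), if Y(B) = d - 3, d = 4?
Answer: 27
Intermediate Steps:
Y(B) = 1 (Y(B) = 4 - 3 = 1)
b(v) = 6
Y(-2)*(0 + 3*7) + b(5) = 1*(0 + 3*7) + 6 = 1*(0 + 21) + 6 = 1*21 + 6 = 21 + 6 = 27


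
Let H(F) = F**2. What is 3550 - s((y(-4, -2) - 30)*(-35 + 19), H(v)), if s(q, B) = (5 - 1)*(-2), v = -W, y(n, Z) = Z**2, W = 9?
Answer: 3558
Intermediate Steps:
v = -9 (v = -1*9 = -9)
s(q, B) = -8 (s(q, B) = 4*(-2) = -8)
3550 - s((y(-4, -2) - 30)*(-35 + 19), H(v)) = 3550 - 1*(-8) = 3550 + 8 = 3558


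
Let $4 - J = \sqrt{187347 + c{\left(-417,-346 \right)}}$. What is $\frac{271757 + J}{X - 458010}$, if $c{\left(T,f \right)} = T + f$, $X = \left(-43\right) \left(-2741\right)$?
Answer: $- \frac{271761}{340147} + \frac{2 \sqrt{46646}}{340147} \approx -0.79768$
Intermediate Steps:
$X = 117863$
$J = 4 - 2 \sqrt{46646}$ ($J = 4 - \sqrt{187347 - 763} = 4 - \sqrt{186584} = 4 - 2 \sqrt{46646} \approx -427.95$)
$\frac{271757 + J}{X - 458010} = \frac{271757 + \left(4 - 2 \sqrt{46646}\right)}{117863 - 458010} = \frac{271761 - 2 \sqrt{46646}}{-340147} = \left(271761 - 2 \sqrt{46646}\right) \left(- \frac{1}{340147}\right) = - \frac{271761}{340147} + \frac{2 \sqrt{46646}}{340147}$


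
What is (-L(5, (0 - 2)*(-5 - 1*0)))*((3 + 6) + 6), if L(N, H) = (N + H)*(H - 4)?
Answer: -1350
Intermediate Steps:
L(N, H) = (-4 + H)*(H + N) (L(N, H) = (H + N)*(-4 + H) = (-4 + H)*(H + N))
(-L(5, (0 - 2)*(-5 - 1*0)))*((3 + 6) + 6) = (-(((0 - 2)*(-5 - 1*0))**2 - 4*(0 - 2)*(-5 - 1*0) - 4*5 + ((0 - 2)*(-5 - 1*0))*5))*((3 + 6) + 6) = (-((-2*(-5 + 0))**2 - (-8)*(-5 + 0) - 20 - 2*(-5 + 0)*5))*(9 + 6) = -((-2*(-5))**2 - (-8)*(-5) - 20 - 2*(-5)*5)*15 = -(10**2 - 4*10 - 20 + 10*5)*15 = -(100 - 40 - 20 + 50)*15 = -1*90*15 = -90*15 = -1350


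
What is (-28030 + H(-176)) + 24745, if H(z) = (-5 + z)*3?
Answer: -3828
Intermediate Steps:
H(z) = -15 + 3*z
(-28030 + H(-176)) + 24745 = (-28030 + (-15 + 3*(-176))) + 24745 = (-28030 + (-15 - 528)) + 24745 = (-28030 - 543) + 24745 = -28573 + 24745 = -3828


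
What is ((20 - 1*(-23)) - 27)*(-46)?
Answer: -736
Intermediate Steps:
((20 - 1*(-23)) - 27)*(-46) = ((20 + 23) - 27)*(-46) = (43 - 27)*(-46) = 16*(-46) = -736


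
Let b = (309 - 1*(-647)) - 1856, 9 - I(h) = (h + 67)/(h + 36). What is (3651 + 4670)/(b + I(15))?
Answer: -424371/45523 ≈ -9.3221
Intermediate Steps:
I(h) = 9 - (67 + h)/(36 + h) (I(h) = 9 - (h + 67)/(h + 36) = 9 - (67 + h)/(36 + h))
b = -900 (b = (309 + 647) - 1856 = 956 - 1856 = -900)
(3651 + 4670)/(b + I(15)) = (3651 + 4670)/(-900 + (257 + 8*15)/(36 + 15)) = 8321/(-900 + (257 + 120)/51) = 8321/(-900 + (1/51)*377) = 8321/(-900 + 377/51) = 8321/(-45523/51) = 8321*(-51/45523) = -424371/45523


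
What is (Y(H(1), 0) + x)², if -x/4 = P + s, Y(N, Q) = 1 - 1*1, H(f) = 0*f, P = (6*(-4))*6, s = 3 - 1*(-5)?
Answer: 295936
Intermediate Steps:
s = 8 (s = 3 + 5 = 8)
P = -144 (P = -24*6 = -144)
H(f) = 0
Y(N, Q) = 0 (Y(N, Q) = 1 - 1 = 0)
x = 544 (x = -4*(-144 + 8) = -4*(-136) = 544)
(Y(H(1), 0) + x)² = (0 + 544)² = 544² = 295936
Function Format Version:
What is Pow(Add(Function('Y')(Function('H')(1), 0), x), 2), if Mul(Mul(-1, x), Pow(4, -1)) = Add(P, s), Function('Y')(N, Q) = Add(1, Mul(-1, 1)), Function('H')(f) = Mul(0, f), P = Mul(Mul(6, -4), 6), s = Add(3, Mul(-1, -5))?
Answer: 295936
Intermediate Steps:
s = 8 (s = Add(3, 5) = 8)
P = -144 (P = Mul(-24, 6) = -144)
Function('H')(f) = 0
Function('Y')(N, Q) = 0 (Function('Y')(N, Q) = Add(1, -1) = 0)
x = 544 (x = Mul(-4, Add(-144, 8)) = Mul(-4, -136) = 544)
Pow(Add(Function('Y')(Function('H')(1), 0), x), 2) = Pow(Add(0, 544), 2) = Pow(544, 2) = 295936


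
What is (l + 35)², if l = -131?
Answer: 9216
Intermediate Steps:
(l + 35)² = (-131 + 35)² = (-96)² = 9216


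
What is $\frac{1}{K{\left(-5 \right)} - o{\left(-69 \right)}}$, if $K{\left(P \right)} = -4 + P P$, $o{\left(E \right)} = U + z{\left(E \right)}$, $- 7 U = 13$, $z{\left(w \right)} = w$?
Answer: $\frac{7}{643} \approx 0.010886$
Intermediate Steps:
$U = - \frac{13}{7}$ ($U = \left(- \frac{1}{7}\right) 13 = - \frac{13}{7} \approx -1.8571$)
$o{\left(E \right)} = - \frac{13}{7} + E$
$K{\left(P \right)} = -4 + P^{2}$
$\frac{1}{K{\left(-5 \right)} - o{\left(-69 \right)}} = \frac{1}{\left(-4 + \left(-5\right)^{2}\right) - \left(- \frac{13}{7} - 69\right)} = \frac{1}{\left(-4 + 25\right) - - \frac{496}{7}} = \frac{1}{21 + \frac{496}{7}} = \frac{1}{\frac{643}{7}} = \frac{7}{643}$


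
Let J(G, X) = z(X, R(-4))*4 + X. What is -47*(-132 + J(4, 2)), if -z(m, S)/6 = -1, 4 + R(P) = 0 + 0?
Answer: 4982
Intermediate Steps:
R(P) = -4 (R(P) = -4 + (0 + 0) = -4 + 0 = -4)
z(m, S) = 6 (z(m, S) = -6*(-1) = 6)
J(G, X) = 24 + X (J(G, X) = 6*4 + X = 24 + X)
-47*(-132 + J(4, 2)) = -47*(-132 + (24 + 2)) = -47*(-132 + 26) = -47*(-106) = 4982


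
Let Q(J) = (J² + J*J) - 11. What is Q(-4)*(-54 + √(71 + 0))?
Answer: -1134 + 21*√71 ≈ -957.05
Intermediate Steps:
Q(J) = -11 + 2*J² (Q(J) = (J² + J²) - 11 = 2*J² - 11 = -11 + 2*J²)
Q(-4)*(-54 + √(71 + 0)) = (-11 + 2*(-4)²)*(-54 + √(71 + 0)) = (-11 + 2*16)*(-54 + √71) = (-11 + 32)*(-54 + √71) = 21*(-54 + √71) = -1134 + 21*√71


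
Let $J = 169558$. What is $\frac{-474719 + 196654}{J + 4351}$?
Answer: $- \frac{278065}{173909} \approx -1.5989$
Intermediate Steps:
$\frac{-474719 + 196654}{J + 4351} = \frac{-474719 + 196654}{169558 + 4351} = - \frac{278065}{173909}$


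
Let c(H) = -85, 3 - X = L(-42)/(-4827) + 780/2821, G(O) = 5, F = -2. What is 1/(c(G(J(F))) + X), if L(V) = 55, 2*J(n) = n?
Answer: -1047459/86169323 ≈ -0.012156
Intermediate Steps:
J(n) = n/2
X = 2864692/1047459 (X = 3 - (55/(-4827) + 780/2821) = 3 - (55*(-1/4827) + 780*(1/2821)) = 3 - (-55/4827 + 60/217) = 3 - 1*277685/1047459 = 3 - 277685/1047459 = 2864692/1047459 ≈ 2.7349)
1/(c(G(J(F))) + X) = 1/(-85 + 2864692/1047459) = 1/(-86169323/1047459) = -1047459/86169323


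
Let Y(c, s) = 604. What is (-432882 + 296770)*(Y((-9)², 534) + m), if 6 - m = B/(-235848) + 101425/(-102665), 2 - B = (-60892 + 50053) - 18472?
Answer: -16783817144541162/201777791 ≈ -8.3180e+7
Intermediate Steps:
B = 29313 (B = 2 - ((-60892 + 50053) - 18472) = 2 - (-10839 - 18472) = 2 - 1*(-29311) = 2 + 29311 = 29313)
m = 11480687471/1614222328 (m = 6 - (29313/(-235848) + 101425/(-102665)) = 6 - (29313*(-1/235848) + 101425*(-1/102665)) = 6 - (-9771/78616 - 20285/20533) = 6 - 1*(-1795353503/1614222328) = 6 + 1795353503/1614222328 = 11480687471/1614222328 ≈ 7.1122)
(-432882 + 296770)*(Y((-9)², 534) + m) = (-432882 + 296770)*(604 + 11480687471/1614222328) = -136112*986470973583/1614222328 = -16783817144541162/201777791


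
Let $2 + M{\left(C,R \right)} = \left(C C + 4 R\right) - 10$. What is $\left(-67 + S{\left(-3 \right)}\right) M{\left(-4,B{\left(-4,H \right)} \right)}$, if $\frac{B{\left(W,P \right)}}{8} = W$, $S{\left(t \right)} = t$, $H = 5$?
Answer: $8680$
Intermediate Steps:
$B{\left(W,P \right)} = 8 W$
$M{\left(C,R \right)} = -12 + C^{2} + 4 R$ ($M{\left(C,R \right)} = -2 - \left(10 - 4 R - C C\right) = -2 - \left(10 - C^{2} - 4 R\right) = -2 + \left(-10 + C^{2} + 4 R\right) = -12 + C^{2} + 4 R$)
$\left(-67 + S{\left(-3 \right)}\right) M{\left(-4,B{\left(-4,H \right)} \right)} = \left(-67 - 3\right) \left(-12 + \left(-4\right)^{2} + 4 \cdot 8 \left(-4\right)\right) = - 70 \left(-12 + 16 + 4 \left(-32\right)\right) = - 70 \left(-12 + 16 - 128\right) = \left(-70\right) \left(-124\right) = 8680$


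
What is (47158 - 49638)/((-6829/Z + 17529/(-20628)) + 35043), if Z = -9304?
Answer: -39664068480/560461032001 ≈ -0.070770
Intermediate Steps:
(47158 - 49638)/((-6829/Z + 17529/(-20628)) + 35043) = (47158 - 49638)/((-6829/(-9304) + 17529/(-20628)) + 35043) = -2480/((-6829*(-1/9304) + 17529*(-1/20628)) + 35043) = -2480/((6829/9304 - 5843/6876) + 35043) = -2480/(-1851767/15993576 + 35043) = -2480/560461032001/15993576 = -2480*15993576/560461032001 = -39664068480/560461032001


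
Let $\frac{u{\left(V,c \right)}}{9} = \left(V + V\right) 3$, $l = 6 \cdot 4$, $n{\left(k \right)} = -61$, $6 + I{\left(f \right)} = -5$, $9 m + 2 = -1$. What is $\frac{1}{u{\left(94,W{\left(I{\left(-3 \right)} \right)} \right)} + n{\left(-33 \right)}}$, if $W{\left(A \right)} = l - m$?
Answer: $\frac{1}{5015} \approx 0.0001994$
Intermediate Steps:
$m = - \frac{1}{3}$ ($m = - \frac{2}{9} + \frac{1}{9} \left(-1\right) = - \frac{2}{9} - \frac{1}{9} = - \frac{1}{3} \approx -0.33333$)
$I{\left(f \right)} = -11$ ($I{\left(f \right)} = -6 - 5 = -11$)
$l = 24$
$W{\left(A \right)} = \frac{73}{3}$ ($W{\left(A \right)} = 24 - - \frac{1}{3} = 24 + \frac{1}{3} = \frac{73}{3}$)
$u{\left(V,c \right)} = 54 V$ ($u{\left(V,c \right)} = 9 \left(V + V\right) 3 = 9 \cdot 2 V 3 = 9 \cdot 6 V = 54 V$)
$\frac{1}{u{\left(94,W{\left(I{\left(-3 \right)} \right)} \right)} + n{\left(-33 \right)}} = \frac{1}{54 \cdot 94 - 61} = \frac{1}{5076 - 61} = \frac{1}{5015}$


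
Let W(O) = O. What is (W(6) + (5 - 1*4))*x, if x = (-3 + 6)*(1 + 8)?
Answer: 189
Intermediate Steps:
x = 27 (x = 3*9 = 27)
(W(6) + (5 - 1*4))*x = (6 + (5 - 1*4))*27 = (6 + (5 - 4))*27 = (6 + 1)*27 = 7*27 = 189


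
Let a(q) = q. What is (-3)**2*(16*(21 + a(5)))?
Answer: 3744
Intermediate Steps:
(-3)**2*(16*(21 + a(5))) = (-3)**2*(16*(21 + 5)) = 9*(16*26) = 9*416 = 3744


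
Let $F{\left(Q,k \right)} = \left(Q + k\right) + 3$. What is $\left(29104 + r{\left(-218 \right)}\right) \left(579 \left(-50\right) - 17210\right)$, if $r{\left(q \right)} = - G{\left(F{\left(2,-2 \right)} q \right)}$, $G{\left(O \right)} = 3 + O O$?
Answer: $18400068400$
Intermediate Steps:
$F{\left(Q,k \right)} = 3 + Q + k$
$G{\left(O \right)} = 3 + O^{2}$
$r{\left(q \right)} = -3 - 9 q^{2}$ ($r{\left(q \right)} = - (3 + \left(\left(3 + 2 - 2\right) q\right)^{2}) = - (3 + \left(3 q\right)^{2}) = - (3 + 9 q^{2}) = -3 - 9 q^{2}$)
$\left(29104 + r{\left(-218 \right)}\right) \left(579 \left(-50\right) - 17210\right) = \left(29104 - \left(3 + 9 \left(-218\right)^{2}\right)\right) \left(579 \left(-50\right) - 17210\right) = \left(29104 - 427719\right) \left(-28950 - 17210\right) = \left(29104 - 427719\right) \left(-46160\right) = \left(-398615\right) \left(-46160\right) = 18400068400$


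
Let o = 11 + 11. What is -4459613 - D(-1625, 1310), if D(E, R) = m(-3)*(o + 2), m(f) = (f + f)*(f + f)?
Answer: -4460477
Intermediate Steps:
m(f) = 4*f² (m(f) = (2*f)*(2*f) = 4*f²)
o = 22
D(E, R) = 864 (D(E, R) = (4*(-3)²)*(22 + 2) = (4*9)*24 = 36*24 = 864)
-4459613 - D(-1625, 1310) = -4459613 - 1*864 = -4459613 - 864 = -4460477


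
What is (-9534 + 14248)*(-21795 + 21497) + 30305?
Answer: -1374467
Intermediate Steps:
(-9534 + 14248)*(-21795 + 21497) + 30305 = 4714*(-298) + 30305 = -1404772 + 30305 = -1374467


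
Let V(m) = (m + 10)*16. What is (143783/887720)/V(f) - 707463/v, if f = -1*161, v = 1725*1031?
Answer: -101171593986979/254290092668800 ≈ -0.39786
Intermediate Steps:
v = 1778475
f = -161
V(m) = 160 + 16*m (V(m) = (10 + m)*16 = 160 + 16*m)
(143783/887720)/V(f) - 707463/v = (143783/887720)/(160 + 16*(-161)) - 707463/1778475 = (143783*(1/887720))/(160 - 2576) - 707463*1/1778475 = (143783/887720)/(-2416) - 235821/592825 = (143783/887720)*(-1/2416) - 235821/592825 = -143783/2144731520 - 235821/592825 = -101171593986979/254290092668800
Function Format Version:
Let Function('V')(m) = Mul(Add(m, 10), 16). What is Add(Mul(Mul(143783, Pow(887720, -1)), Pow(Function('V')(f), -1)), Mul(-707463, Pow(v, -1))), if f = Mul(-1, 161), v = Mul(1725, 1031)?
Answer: Rational(-101171593986979, 254290092668800) ≈ -0.39786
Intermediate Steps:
v = 1778475
f = -161
Function('V')(m) = Add(160, Mul(16, m)) (Function('V')(m) = Mul(Add(10, m), 16) = Add(160, Mul(16, m)))
Add(Mul(Mul(143783, Pow(887720, -1)), Pow(Function('V')(f), -1)), Mul(-707463, Pow(v, -1))) = Add(Mul(Mul(143783, Pow(887720, -1)), Pow(Add(160, Mul(16, -161)), -1)), Mul(-707463, Pow(1778475, -1))) = Add(Mul(Mul(143783, Rational(1, 887720)), Pow(Add(160, -2576), -1)), Mul(-707463, Rational(1, 1778475))) = Add(Mul(Rational(143783, 887720), Pow(-2416, -1)), Rational(-235821, 592825)) = Add(Mul(Rational(143783, 887720), Rational(-1, 2416)), Rational(-235821, 592825)) = Add(Rational(-143783, 2144731520), Rational(-235821, 592825)) = Rational(-101171593986979, 254290092668800)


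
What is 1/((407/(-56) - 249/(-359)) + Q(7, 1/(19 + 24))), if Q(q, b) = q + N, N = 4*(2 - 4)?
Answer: -20104/152273 ≈ -0.13203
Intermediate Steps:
N = -8 (N = 4*(-2) = -8)
Q(q, b) = -8 + q (Q(q, b) = q - 8 = -8 + q)
1/((407/(-56) - 249/(-359)) + Q(7, 1/(19 + 24))) = 1/((407/(-56) - 249/(-359)) + (-8 + 7)) = 1/((407*(-1/56) - 249*(-1/359)) - 1) = 1/((-407/56 + 249/359) - 1) = 1/(-132169/20104 - 1) = 1/(-152273/20104) = -20104/152273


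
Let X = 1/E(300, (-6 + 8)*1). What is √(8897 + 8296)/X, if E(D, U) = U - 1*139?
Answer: -137*√17193 ≈ -17964.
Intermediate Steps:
E(D, U) = -139 + U (E(D, U) = U - 139 = -139 + U)
X = -1/137 (X = 1/(-139 + (-6 + 8)*1) = 1/(-139 + 2*1) = 1/(-139 + 2) = 1/(-137) = -1/137 ≈ -0.0072993)
√(8897 + 8296)/X = √(8897 + 8296)/(-1/137) = √17193*(-137) = -137*√17193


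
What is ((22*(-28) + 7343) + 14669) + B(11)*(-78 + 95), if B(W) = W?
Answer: 21583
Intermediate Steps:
((22*(-28) + 7343) + 14669) + B(11)*(-78 + 95) = ((22*(-28) + 7343) + 14669) + 11*(-78 + 95) = ((-616 + 7343) + 14669) + 11*17 = (6727 + 14669) + 187 = 21396 + 187 = 21583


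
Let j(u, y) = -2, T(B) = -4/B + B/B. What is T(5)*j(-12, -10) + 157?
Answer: 783/5 ≈ 156.60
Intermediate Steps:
T(B) = 1 - 4/B (T(B) = -4/B + 1 = 1 - 4/B)
T(5)*j(-12, -10) + 157 = ((-4 + 5)/5)*(-2) + 157 = ((⅕)*1)*(-2) + 157 = (⅕)*(-2) + 157 = -⅖ + 157 = 783/5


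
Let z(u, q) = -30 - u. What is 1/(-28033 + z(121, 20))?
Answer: -1/28184 ≈ -3.5481e-5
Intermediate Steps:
1/(-28033 + z(121, 20)) = 1/(-28033 + (-30 - 1*121)) = 1/(-28033 + (-30 - 121)) = 1/(-28033 - 151) = 1/(-28184) = -1/28184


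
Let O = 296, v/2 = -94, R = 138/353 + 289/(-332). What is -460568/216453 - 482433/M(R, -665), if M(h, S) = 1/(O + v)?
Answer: -11277800036660/216453 ≈ -5.2103e+7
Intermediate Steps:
R = -56201/117196 (R = 138*(1/353) + 289*(-1/332) = 138/353 - 289/332 = -56201/117196 ≈ -0.47955)
v = -188 (v = 2*(-94) = -188)
M(h, S) = 1/108 (M(h, S) = 1/(296 - 188) = 1/108)
-460568/216453 - 482433/M(R, -665) = -460568/216453 - 482433/1/108 = -460568*1/216453 - 482433*108 = -460568/216453 - 52102764 = -11277800036660/216453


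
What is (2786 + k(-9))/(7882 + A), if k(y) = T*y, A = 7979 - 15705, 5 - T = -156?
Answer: 1337/156 ≈ 8.5705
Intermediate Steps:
T = 161 (T = 5 - 1*(-156) = 5 + 156 = 161)
A = -7726
k(y) = 161*y
(2786 + k(-9))/(7882 + A) = (2786 + 161*(-9))/(7882 - 7726) = (2786 - 1449)/156 = 1337*(1/156) = 1337/156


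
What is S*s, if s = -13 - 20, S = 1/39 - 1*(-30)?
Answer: -12881/13 ≈ -990.85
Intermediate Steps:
S = 1171/39 (S = 1/39 + 30 = 1171/39 ≈ 30.026)
s = -33
S*s = (1171/39)*(-33) = -12881/13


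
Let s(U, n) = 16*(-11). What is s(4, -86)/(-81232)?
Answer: 11/5077 ≈ 0.0021666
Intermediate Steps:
s(U, n) = -176
s(4, -86)/(-81232) = -176/(-81232) = -176*(-1/81232) = 11/5077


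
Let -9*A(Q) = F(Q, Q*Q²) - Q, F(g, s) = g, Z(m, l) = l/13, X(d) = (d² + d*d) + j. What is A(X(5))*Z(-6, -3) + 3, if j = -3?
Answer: 3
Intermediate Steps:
X(d) = -3 + 2*d² (X(d) = (d² + d*d) - 3 = (d² + d²) - 3 = 2*d² - 3 = -3 + 2*d²)
Z(m, l) = l/13 (Z(m, l) = l*(1/13) = l/13)
A(Q) = 0 (A(Q) = -(Q - Q)/9 = -⅑*0 = 0)
A(X(5))*Z(-6, -3) + 3 = 0*((1/13)*(-3)) + 3 = 0*(-3/13) + 3 = 0 + 3 = 3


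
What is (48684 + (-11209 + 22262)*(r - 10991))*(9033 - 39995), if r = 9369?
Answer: 553578329284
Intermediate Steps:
(48684 + (-11209 + 22262)*(r - 10991))*(9033 - 39995) = (48684 + (-11209 + 22262)*(9369 - 10991))*(9033 - 39995) = (48684 + 11053*(-1622))*(-30962) = (48684 - 17927966)*(-30962) = -17879282*(-30962) = 553578329284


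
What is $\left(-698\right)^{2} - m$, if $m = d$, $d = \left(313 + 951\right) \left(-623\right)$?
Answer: $1274676$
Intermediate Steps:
$d = -787472$ ($d = 1264 \left(-623\right) = -787472$)
$m = -787472$
$\left(-698\right)^{2} - m = \left(-698\right)^{2} - -787472 = 487204 + 787472 = 1274676$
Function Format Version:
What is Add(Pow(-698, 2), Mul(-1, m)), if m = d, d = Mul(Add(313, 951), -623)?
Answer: 1274676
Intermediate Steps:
d = -787472 (d = Mul(1264, -623) = -787472)
m = -787472
Add(Pow(-698, 2), Mul(-1, m)) = Add(Pow(-698, 2), Mul(-1, -787472)) = Add(487204, 787472) = 1274676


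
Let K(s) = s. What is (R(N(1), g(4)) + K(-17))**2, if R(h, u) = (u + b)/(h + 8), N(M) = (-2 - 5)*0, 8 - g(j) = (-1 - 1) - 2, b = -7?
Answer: 17161/64 ≈ 268.14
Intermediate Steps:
g(j) = 12 (g(j) = 8 - ((-1 - 1) - 2) = 8 - (-2 - 2) = 8 - 1*(-4) = 8 + 4 = 12)
N(M) = 0 (N(M) = -7*0 = 0)
R(h, u) = (-7 + u)/(8 + h) (R(h, u) = (u - 7)/(h + 8) = (-7 + u)/(8 + h))
(R(N(1), g(4)) + K(-17))**2 = ((-7 + 12)/(8 + 0) - 17)**2 = (5/8 - 17)**2 = (-131/8)**2 = 17161/64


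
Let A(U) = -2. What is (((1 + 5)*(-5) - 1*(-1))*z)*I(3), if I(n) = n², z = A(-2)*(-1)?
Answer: -522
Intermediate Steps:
z = 2 (z = -2*(-1) = 2)
(((1 + 5)*(-5) - 1*(-1))*z)*I(3) = (((1 + 5)*(-5) - 1*(-1))*2)*3² = ((6*(-5) + 1)*2)*9 = ((-30 + 1)*2)*9 = -29*2*9 = -58*9 = -522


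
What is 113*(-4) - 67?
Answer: -519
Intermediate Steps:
113*(-4) - 67 = -452 - 67 = -519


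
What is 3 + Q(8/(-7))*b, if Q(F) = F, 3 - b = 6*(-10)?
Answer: -69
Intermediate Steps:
b = 63 (b = 3 - 6*(-10) = 3 - 1*(-60) = 3 + 60 = 63)
3 + Q(8/(-7))*b = 3 + (8/(-7))*63 = 3 + (8*(-⅐))*63 = 3 - 8/7*63 = 3 - 72 = -69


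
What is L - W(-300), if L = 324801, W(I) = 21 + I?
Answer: 325080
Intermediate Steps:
L - W(-300) = 324801 - (21 - 300) = 324801 - 1*(-279) = 324801 + 279 = 325080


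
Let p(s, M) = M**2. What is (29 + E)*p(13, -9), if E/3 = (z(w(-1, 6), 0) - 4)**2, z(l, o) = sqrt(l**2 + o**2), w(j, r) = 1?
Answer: 4536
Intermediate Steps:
E = 27 (E = 3*(sqrt(1**2 + 0**2) - 4)**2 = 3*(sqrt(1 + 0) - 4)**2 = 3*(sqrt(1) - 4)**2 = 3*(1 - 4)**2 = 3*(-3)**2 = 3*9 = 27)
(29 + E)*p(13, -9) = (29 + 27)*(-9)**2 = 56*81 = 4536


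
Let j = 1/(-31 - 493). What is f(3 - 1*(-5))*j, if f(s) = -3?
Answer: 3/524 ≈ 0.0057252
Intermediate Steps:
j = -1/524 (j = 1/(-524) = -1/524 ≈ -0.0019084)
f(3 - 1*(-5))*j = -3*(-1/524) = 3/524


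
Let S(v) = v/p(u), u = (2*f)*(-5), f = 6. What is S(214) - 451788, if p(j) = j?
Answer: -13553747/30 ≈ -4.5179e+5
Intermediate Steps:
u = -60 (u = (2*6)*(-5) = 12*(-5) = -60)
S(v) = -v/60 (S(v) = v/(-60) = v*(-1/60) = -v/60)
S(214) - 451788 = -1/60*214 - 451788 = -107/30 - 451788 = -13553747/30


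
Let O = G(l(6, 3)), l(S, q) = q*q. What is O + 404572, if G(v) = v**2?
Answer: 404653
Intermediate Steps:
l(S, q) = q**2
O = 81 (O = (3**2)**2 = 9**2 = 81)
O + 404572 = 81 + 404572 = 404653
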